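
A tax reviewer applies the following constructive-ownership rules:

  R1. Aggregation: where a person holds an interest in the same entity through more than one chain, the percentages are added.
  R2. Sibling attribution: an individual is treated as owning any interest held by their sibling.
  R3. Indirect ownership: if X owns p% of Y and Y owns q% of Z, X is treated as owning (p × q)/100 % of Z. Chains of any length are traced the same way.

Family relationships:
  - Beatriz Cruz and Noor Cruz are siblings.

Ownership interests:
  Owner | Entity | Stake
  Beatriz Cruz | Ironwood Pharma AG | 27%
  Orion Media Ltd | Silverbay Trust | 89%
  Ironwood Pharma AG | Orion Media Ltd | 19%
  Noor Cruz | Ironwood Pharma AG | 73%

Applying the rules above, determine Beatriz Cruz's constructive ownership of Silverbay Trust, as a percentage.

16.91%

By sibling attribution (R2), Beatriz Cruz is treated as also owning Noor Cruz's interest in Ironwood Pharma AG, giving 27% + 73% = 100%.
Chain via Ironwood Pharma AG → Orion Media Ltd (R3): 100% × 19% × 89% = 16.91% of Silverbay Trust.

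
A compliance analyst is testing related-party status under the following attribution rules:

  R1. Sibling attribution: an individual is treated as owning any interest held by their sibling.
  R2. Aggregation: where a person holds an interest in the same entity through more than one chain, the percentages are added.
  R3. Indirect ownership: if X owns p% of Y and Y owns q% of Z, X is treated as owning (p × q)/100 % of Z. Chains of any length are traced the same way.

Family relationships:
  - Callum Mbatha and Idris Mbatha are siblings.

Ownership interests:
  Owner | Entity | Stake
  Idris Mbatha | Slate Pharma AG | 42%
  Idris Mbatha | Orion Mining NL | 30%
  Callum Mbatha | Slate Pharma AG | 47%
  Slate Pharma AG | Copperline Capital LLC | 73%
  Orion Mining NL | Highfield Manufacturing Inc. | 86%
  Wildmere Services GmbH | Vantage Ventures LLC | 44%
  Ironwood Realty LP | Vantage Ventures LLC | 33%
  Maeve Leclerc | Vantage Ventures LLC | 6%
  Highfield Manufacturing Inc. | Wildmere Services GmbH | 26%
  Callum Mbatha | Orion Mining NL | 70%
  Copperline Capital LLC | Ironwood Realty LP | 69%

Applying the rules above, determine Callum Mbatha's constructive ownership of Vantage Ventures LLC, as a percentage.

By sibling attribution (R1), Callum Mbatha is treated as also owning Idris Mbatha's interest in Slate Pharma AG, giving 47% + 42% = 89%.
By sibling attribution (R1), Callum Mbatha is treated as also owning Idris Mbatha's interest in Orion Mining NL, giving 70% + 30% = 100%.
Chain via Slate Pharma AG → Copperline Capital LLC → Ironwood Realty LP (R3): 89% × 73% × 69% × 33% = 14.793669% of Vantage Ventures LLC.
Chain via Orion Mining NL → Highfield Manufacturing Inc. → Wildmere Services GmbH (R3): 100% × 86% × 26% × 44% = 9.8384% of Vantage Ventures LLC.
Aggregating (R2): 14.793669% + 9.8384% = 24.632069%.

24.632069%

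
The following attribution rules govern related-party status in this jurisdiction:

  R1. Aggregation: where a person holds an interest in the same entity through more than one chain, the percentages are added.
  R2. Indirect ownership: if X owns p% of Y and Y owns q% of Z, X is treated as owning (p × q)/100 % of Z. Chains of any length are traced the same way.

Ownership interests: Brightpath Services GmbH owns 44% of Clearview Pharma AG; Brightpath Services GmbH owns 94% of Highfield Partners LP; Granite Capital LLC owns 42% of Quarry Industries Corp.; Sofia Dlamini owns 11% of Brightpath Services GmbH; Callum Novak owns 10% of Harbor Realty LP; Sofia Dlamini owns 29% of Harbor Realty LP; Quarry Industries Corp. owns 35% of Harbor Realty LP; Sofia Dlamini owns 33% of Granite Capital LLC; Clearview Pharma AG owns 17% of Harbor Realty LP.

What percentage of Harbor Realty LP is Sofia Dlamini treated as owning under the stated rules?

Chain via Granite Capital LLC → Quarry Industries Corp. (R2): 33% × 42% × 35% = 4.851% of Harbor Realty LP.
Chain via Brightpath Services GmbH → Clearview Pharma AG (R2): 11% × 44% × 17% = 0.8228% of Harbor Realty LP.
Direct interest in Harbor Realty LP: 29%.
Aggregating (R1): 4.851% + 0.8228% + 29% = 34.6738%.

34.6738%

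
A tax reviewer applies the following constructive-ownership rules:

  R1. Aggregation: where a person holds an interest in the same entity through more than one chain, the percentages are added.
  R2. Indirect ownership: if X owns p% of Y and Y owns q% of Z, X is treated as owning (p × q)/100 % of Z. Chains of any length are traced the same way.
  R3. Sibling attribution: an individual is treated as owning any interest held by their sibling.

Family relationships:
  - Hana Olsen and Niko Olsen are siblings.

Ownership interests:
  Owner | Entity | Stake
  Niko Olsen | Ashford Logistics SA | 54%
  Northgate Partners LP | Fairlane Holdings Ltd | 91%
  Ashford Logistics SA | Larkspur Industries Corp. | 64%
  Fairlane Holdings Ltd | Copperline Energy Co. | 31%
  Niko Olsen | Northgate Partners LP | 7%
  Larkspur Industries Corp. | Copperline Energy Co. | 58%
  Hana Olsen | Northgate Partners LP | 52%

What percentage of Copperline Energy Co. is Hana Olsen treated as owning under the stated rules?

36.6887%

By sibling attribution (R3), Hana Olsen is treated as also owning Niko Olsen's interest in Northgate Partners LP, giving 52% + 7% = 59%.
By sibling attribution (R3), Hana Olsen is treated as owning Niko Olsen's 54% interest in Ashford Logistics SA.
Chain via Northgate Partners LP → Fairlane Holdings Ltd (R2): 59% × 91% × 31% = 16.6439% of Copperline Energy Co.
Chain via Ashford Logistics SA → Larkspur Industries Corp. (R2): 54% × 64% × 58% = 20.0448% of Copperline Energy Co.
Aggregating (R1): 16.6439% + 20.0448% = 36.6887%.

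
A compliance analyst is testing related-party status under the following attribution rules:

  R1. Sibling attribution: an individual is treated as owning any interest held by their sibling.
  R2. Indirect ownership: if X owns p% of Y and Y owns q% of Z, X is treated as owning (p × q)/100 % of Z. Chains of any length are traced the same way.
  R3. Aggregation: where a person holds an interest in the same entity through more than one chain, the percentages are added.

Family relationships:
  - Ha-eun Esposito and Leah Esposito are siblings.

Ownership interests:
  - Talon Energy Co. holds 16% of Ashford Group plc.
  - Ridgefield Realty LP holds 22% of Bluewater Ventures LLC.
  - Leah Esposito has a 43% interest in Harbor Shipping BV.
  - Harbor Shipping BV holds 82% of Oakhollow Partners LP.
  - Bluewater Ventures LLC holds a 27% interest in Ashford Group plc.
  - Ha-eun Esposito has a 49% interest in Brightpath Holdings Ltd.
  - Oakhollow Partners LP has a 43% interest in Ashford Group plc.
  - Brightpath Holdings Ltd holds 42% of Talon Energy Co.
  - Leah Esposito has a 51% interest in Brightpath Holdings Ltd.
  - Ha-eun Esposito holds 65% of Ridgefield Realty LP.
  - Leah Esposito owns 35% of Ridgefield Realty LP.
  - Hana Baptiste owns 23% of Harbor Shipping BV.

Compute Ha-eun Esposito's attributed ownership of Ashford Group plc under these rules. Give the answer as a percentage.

By sibling attribution (R1), Ha-eun Esposito is treated as also owning Leah Esposito's interest in Ridgefield Realty LP, giving 65% + 35% = 100%.
By sibling attribution (R1), Ha-eun Esposito is treated as also owning Leah Esposito's interest in Brightpath Holdings Ltd, giving 49% + 51% = 100%.
By sibling attribution (R1), Ha-eun Esposito is treated as owning Leah Esposito's 43% interest in Harbor Shipping BV.
Chain via Ridgefield Realty LP → Bluewater Ventures LLC (R2): 100% × 22% × 27% = 5.94% of Ashford Group plc.
Chain via Brightpath Holdings Ltd → Talon Energy Co. (R2): 100% × 42% × 16% = 6.72% of Ashford Group plc.
Chain via Harbor Shipping BV → Oakhollow Partners LP (R2): 43% × 82% × 43% = 15.1618% of Ashford Group plc.
Aggregating (R3): 5.94% + 6.72% + 15.1618% = 27.8218%.

27.8218%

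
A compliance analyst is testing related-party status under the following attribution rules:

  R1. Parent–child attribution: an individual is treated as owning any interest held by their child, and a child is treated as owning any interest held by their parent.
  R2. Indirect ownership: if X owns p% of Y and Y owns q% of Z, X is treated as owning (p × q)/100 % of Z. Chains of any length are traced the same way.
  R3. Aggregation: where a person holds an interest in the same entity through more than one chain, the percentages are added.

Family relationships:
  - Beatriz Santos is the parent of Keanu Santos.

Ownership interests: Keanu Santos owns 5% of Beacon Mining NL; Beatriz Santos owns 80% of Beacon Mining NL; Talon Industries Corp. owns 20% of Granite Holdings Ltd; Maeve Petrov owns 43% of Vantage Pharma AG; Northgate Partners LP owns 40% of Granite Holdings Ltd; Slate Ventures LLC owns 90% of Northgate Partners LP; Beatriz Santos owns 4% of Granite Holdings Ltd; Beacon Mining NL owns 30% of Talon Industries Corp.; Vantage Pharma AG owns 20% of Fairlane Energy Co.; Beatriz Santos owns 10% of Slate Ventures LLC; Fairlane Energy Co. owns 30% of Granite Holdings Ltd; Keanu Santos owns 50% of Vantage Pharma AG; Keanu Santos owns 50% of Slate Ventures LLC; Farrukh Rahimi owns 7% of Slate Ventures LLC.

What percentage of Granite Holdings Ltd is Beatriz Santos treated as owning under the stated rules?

By parent–child attribution (R1), Beatriz Santos is treated as also owning Keanu Santos's interest in Slate Ventures LLC, giving 10% + 50% = 60%.
By parent–child attribution (R1), Beatriz Santos is treated as also owning Keanu Santos's interest in Beacon Mining NL, giving 80% + 5% = 85%.
By parent–child attribution (R1), Beatriz Santos is treated as owning Keanu Santos's 50% interest in Vantage Pharma AG.
Chain via Slate Ventures LLC → Northgate Partners LP (R2): 60% × 90% × 40% = 21.6% of Granite Holdings Ltd.
Chain via Beacon Mining NL → Talon Industries Corp. (R2): 85% × 30% × 20% = 5.1% of Granite Holdings Ltd.
Direct interest in Granite Holdings Ltd: 4%.
Chain via Vantage Pharma AG → Fairlane Energy Co. (R2): 50% × 20% × 30% = 3% of Granite Holdings Ltd.
Aggregating (R3): 21.6% + 5.1% + 4% + 3% = 33.7%.

33.7%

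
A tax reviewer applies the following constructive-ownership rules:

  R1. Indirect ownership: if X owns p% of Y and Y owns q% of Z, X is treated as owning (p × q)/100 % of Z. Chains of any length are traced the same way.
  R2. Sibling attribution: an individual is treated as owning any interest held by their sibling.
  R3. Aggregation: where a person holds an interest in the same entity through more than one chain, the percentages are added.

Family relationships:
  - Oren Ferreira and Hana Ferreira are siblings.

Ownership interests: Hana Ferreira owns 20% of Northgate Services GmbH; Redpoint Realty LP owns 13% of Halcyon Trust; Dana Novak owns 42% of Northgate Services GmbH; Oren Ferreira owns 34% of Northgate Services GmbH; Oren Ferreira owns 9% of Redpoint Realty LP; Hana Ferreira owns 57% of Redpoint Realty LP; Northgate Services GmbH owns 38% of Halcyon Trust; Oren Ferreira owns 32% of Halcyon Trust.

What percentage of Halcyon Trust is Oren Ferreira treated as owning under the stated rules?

61.1%

By sibling attribution (R2), Oren Ferreira is treated as also owning Hana Ferreira's interest in Northgate Services GmbH, giving 34% + 20% = 54%.
By sibling attribution (R2), Oren Ferreira is treated as also owning Hana Ferreira's interest in Redpoint Realty LP, giving 9% + 57% = 66%.
Chain via Northgate Services GmbH (R1): 54% × 38% = 20.52% of Halcyon Trust.
Chain via Redpoint Realty LP (R1): 66% × 13% = 8.58% of Halcyon Trust.
Direct interest in Halcyon Trust: 32%.
Aggregating (R3): 20.52% + 8.58% + 32% = 61.1%.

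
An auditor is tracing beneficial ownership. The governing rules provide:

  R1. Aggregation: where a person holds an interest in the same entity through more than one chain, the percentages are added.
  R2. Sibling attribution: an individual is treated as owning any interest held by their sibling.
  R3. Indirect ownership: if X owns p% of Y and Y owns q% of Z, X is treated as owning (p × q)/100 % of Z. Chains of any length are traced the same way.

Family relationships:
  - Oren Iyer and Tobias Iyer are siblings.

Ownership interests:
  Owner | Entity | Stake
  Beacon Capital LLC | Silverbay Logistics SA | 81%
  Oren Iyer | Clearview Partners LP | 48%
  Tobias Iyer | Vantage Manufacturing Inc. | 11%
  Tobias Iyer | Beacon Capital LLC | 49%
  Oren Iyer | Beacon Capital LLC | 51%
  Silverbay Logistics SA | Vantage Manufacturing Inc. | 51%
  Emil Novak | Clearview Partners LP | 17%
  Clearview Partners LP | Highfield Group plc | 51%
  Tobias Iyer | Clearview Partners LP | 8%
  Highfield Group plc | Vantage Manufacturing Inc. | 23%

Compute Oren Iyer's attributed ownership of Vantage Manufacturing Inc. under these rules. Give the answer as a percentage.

By sibling attribution (R2), Oren Iyer is treated as also owning Tobias Iyer's interest in Clearview Partners LP, giving 48% + 8% = 56%.
By sibling attribution (R2), Oren Iyer is treated as also owning Tobias Iyer's interest in Beacon Capital LLC, giving 51% + 49% = 100%.
By sibling attribution (R2), Oren Iyer is treated as owning Tobias Iyer's 11% interest in Vantage Manufacturing Inc.
Chain via Clearview Partners LP → Highfield Group plc (R3): 56% × 51% × 23% = 6.5688% of Vantage Manufacturing Inc.
Chain via Beacon Capital LLC → Silverbay Logistics SA (R3): 100% × 81% × 51% = 41.31% of Vantage Manufacturing Inc.
Direct interest in Vantage Manufacturing Inc: 11%.
Aggregating (R1): 6.5688% + 41.31% + 11% = 58.8788%.

58.8788%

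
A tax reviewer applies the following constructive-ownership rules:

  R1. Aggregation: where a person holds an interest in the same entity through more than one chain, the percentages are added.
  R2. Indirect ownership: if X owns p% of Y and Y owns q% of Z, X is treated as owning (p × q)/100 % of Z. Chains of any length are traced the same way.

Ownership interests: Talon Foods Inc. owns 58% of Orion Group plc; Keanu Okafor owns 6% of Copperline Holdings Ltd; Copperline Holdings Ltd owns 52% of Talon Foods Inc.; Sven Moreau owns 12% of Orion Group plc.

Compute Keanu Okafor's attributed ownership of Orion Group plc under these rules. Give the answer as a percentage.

1.8096%

Chain via Copperline Holdings Ltd → Talon Foods Inc. (R2): 6% × 52% × 58% = 1.8096% of Orion Group plc.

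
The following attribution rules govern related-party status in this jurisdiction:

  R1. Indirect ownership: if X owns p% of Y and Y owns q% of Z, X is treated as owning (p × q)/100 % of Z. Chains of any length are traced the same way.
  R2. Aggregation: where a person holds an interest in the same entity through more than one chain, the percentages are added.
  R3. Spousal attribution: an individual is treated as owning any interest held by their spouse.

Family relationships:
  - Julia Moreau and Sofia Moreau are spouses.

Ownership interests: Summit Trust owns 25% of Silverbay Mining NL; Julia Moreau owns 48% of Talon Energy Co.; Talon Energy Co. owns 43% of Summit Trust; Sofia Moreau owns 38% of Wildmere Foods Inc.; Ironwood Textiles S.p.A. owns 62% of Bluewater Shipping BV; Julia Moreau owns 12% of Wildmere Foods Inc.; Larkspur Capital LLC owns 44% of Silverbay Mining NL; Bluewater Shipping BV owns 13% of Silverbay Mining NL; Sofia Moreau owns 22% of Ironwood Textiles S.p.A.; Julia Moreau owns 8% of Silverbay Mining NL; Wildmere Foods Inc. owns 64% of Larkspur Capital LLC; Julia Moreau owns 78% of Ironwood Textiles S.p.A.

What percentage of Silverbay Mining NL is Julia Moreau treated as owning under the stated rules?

35.3%

By spousal attribution (R3), Julia Moreau is treated as also owning Sofia Moreau's interest in Wildmere Foods Inc, giving 12% + 38% = 50%.
By spousal attribution (R3), Julia Moreau is treated as also owning Sofia Moreau's interest in Ironwood Textiles S.p.A, giving 78% + 22% = 100%.
Chain via Talon Energy Co. → Summit Trust (R1): 48% × 43% × 25% = 5.16% of Silverbay Mining NL.
Chain via Wildmere Foods Inc. → Larkspur Capital LLC (R1): 50% × 64% × 44% = 14.08% of Silverbay Mining NL.
Chain via Ironwood Textiles S.p.A. → Bluewater Shipping BV (R1): 100% × 62% × 13% = 8.06% of Silverbay Mining NL.
Direct interest in Silverbay Mining NL: 8%.
Aggregating (R2): 5.16% + 14.08% + 8.06% + 8% = 35.3%.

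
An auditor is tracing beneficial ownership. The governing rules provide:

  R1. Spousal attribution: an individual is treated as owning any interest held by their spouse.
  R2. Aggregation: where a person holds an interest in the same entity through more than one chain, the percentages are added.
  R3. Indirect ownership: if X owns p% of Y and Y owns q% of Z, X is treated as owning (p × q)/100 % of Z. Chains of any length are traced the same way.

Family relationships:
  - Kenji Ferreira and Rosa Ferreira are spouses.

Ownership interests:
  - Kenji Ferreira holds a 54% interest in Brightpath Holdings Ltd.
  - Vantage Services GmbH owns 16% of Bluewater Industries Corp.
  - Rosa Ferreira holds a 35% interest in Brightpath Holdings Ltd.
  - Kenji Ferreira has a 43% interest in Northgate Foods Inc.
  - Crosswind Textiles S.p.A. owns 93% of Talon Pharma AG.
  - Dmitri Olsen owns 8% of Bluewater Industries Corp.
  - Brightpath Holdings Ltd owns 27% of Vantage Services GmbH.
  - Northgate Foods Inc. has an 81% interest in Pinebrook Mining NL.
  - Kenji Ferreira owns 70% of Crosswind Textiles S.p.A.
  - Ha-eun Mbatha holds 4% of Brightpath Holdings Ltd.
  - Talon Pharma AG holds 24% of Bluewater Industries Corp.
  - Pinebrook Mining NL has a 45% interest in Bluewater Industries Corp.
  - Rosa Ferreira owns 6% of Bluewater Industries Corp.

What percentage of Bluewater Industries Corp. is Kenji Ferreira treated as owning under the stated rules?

By spousal attribution (R1), Kenji Ferreira is treated as also owning Rosa Ferreira's interest in Brightpath Holdings Ltd, giving 54% + 35% = 89%.
By spousal attribution (R1), Kenji Ferreira is treated as owning Rosa Ferreira's 6% interest in Bluewater Industries Corp.
Chain via Crosswind Textiles S.p.A. → Talon Pharma AG (R3): 70% × 93% × 24% = 15.624% of Bluewater Industries Corp.
Chain via Northgate Foods Inc. → Pinebrook Mining NL (R3): 43% × 81% × 45% = 15.6735% of Bluewater Industries Corp.
Chain via Brightpath Holdings Ltd → Vantage Services GmbH (R3): 89% × 27% × 16% = 3.8448% of Bluewater Industries Corp.
Direct interest in Bluewater Industries Corp: 6%.
Aggregating (R2): 15.624% + 15.6735% + 3.8448% + 6% = 41.1423%.

41.1423%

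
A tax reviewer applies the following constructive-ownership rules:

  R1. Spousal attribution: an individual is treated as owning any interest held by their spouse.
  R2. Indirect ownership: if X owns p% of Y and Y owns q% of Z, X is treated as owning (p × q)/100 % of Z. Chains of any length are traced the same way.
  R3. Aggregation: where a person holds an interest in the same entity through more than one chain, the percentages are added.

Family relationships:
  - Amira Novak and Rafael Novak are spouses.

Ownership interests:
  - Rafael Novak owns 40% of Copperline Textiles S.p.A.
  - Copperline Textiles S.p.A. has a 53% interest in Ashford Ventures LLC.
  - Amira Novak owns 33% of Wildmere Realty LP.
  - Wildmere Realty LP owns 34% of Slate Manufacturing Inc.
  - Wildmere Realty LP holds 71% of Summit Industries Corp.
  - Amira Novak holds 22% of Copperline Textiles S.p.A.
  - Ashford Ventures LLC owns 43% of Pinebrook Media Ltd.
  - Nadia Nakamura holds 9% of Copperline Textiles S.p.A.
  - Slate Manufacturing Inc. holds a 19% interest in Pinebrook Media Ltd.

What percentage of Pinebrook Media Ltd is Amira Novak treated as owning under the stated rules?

By spousal attribution (R1), Amira Novak is treated as also owning Rafael Novak's interest in Copperline Textiles S.p.A, giving 22% + 40% = 62%.
Chain via Wildmere Realty LP → Slate Manufacturing Inc. (R2): 33% × 34% × 19% = 2.1318% of Pinebrook Media Ltd.
Chain via Copperline Textiles S.p.A. → Ashford Ventures LLC (R2): 62% × 53% × 43% = 14.1298% of Pinebrook Media Ltd.
Aggregating (R3): 2.1318% + 14.1298% = 16.2616%.

16.2616%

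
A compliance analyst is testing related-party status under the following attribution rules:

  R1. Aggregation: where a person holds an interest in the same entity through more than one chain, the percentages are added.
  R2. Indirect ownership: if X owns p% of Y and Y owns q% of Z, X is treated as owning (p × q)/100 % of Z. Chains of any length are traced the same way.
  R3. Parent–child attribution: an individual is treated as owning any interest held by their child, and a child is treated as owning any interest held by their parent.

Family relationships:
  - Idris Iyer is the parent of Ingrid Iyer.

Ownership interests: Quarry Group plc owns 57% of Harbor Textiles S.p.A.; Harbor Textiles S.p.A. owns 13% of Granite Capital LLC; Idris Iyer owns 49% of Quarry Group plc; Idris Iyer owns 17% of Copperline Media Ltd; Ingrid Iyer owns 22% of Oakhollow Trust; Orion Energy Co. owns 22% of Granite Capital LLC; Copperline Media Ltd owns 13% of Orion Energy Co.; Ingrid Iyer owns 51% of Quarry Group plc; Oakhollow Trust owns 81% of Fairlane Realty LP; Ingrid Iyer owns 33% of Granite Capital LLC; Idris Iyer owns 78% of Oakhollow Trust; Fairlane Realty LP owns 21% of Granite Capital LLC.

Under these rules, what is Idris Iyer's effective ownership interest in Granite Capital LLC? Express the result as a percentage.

57.9062%

By parent–child attribution (R3), Idris Iyer is treated as also owning Ingrid Iyer's interest in Oakhollow Trust, giving 78% + 22% = 100%.
By parent–child attribution (R3), Idris Iyer is treated as also owning Ingrid Iyer's interest in Quarry Group plc, giving 49% + 51% = 100%.
By parent–child attribution (R3), Idris Iyer is treated as owning Ingrid Iyer's 33% interest in Granite Capital LLC.
Chain via Oakhollow Trust → Fairlane Realty LP (R2): 100% × 81% × 21% = 17.01% of Granite Capital LLC.
Chain via Quarry Group plc → Harbor Textiles S.p.A. (R2): 100% × 57% × 13% = 7.41% of Granite Capital LLC.
Chain via Copperline Media Ltd → Orion Energy Co. (R2): 17% × 13% × 22% = 0.4862% of Granite Capital LLC.
Direct interest in Granite Capital LLC: 33%.
Aggregating (R1): 17.01% + 7.41% + 0.4862% + 33% = 57.9062%.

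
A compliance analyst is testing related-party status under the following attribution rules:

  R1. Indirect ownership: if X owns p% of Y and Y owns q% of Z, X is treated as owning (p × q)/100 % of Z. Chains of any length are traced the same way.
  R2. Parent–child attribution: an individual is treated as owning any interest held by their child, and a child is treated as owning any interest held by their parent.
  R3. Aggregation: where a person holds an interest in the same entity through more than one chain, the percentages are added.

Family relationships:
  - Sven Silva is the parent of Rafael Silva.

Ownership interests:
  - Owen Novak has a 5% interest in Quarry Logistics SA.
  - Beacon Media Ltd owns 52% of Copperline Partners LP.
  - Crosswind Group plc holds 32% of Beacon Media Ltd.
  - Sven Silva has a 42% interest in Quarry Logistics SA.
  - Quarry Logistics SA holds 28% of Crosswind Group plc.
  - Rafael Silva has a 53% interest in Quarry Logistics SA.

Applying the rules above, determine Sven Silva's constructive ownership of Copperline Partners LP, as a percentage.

4.42624%

By parent–child attribution (R2), Sven Silva is treated as also owning Rafael Silva's interest in Quarry Logistics SA, giving 42% + 53% = 95%.
Chain via Quarry Logistics SA → Crosswind Group plc → Beacon Media Ltd (R1): 95% × 28% × 32% × 52% = 4.42624% of Copperline Partners LP.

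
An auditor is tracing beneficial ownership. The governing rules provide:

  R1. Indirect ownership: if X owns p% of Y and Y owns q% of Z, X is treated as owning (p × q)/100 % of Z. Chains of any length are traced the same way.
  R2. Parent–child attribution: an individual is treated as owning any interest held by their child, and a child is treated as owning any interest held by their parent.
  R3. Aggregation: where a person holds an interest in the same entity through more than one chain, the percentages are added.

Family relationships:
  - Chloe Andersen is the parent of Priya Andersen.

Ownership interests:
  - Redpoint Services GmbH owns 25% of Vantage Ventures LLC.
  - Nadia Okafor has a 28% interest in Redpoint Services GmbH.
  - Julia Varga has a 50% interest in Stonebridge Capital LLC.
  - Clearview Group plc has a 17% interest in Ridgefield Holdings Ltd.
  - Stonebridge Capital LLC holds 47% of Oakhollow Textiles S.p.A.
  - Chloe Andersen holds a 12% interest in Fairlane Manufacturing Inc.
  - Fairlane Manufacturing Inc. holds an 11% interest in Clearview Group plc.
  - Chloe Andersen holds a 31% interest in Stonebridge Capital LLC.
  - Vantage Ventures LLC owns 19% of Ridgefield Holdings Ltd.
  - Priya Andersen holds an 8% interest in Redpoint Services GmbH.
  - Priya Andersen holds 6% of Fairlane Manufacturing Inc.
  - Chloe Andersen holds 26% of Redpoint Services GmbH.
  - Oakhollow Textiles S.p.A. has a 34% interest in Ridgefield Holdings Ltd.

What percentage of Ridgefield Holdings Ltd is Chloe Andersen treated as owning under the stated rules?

6.9054%

By parent–child attribution (R2), Chloe Andersen is treated as also owning Priya Andersen's interest in Redpoint Services GmbH, giving 26% + 8% = 34%.
By parent–child attribution (R2), Chloe Andersen is treated as also owning Priya Andersen's interest in Fairlane Manufacturing Inc, giving 12% + 6% = 18%.
Chain via Stonebridge Capital LLC → Oakhollow Textiles S.p.A. (R1): 31% × 47% × 34% = 4.9538% of Ridgefield Holdings Ltd.
Chain via Redpoint Services GmbH → Vantage Ventures LLC (R1): 34% × 25% × 19% = 1.615% of Ridgefield Holdings Ltd.
Chain via Fairlane Manufacturing Inc. → Clearview Group plc (R1): 18% × 11% × 17% = 0.3366% of Ridgefield Holdings Ltd.
Aggregating (R3): 4.9538% + 1.615% + 0.3366% = 6.9054%.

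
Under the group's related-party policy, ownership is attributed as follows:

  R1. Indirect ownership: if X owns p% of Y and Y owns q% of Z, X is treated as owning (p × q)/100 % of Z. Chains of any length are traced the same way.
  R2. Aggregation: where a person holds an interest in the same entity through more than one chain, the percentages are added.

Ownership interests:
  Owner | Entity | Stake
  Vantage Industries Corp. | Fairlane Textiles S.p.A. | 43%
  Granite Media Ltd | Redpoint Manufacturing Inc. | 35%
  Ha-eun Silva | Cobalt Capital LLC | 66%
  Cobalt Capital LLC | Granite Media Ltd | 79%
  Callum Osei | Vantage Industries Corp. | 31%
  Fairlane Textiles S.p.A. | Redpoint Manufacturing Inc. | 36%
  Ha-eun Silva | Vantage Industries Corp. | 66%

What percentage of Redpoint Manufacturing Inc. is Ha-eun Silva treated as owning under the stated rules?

Chain via Cobalt Capital LLC → Granite Media Ltd (R1): 66% × 79% × 35% = 18.249% of Redpoint Manufacturing Inc.
Chain via Vantage Industries Corp. → Fairlane Textiles S.p.A. (R1): 66% × 43% × 36% = 10.2168% of Redpoint Manufacturing Inc.
Aggregating (R2): 18.249% + 10.2168% = 28.4658%.

28.4658%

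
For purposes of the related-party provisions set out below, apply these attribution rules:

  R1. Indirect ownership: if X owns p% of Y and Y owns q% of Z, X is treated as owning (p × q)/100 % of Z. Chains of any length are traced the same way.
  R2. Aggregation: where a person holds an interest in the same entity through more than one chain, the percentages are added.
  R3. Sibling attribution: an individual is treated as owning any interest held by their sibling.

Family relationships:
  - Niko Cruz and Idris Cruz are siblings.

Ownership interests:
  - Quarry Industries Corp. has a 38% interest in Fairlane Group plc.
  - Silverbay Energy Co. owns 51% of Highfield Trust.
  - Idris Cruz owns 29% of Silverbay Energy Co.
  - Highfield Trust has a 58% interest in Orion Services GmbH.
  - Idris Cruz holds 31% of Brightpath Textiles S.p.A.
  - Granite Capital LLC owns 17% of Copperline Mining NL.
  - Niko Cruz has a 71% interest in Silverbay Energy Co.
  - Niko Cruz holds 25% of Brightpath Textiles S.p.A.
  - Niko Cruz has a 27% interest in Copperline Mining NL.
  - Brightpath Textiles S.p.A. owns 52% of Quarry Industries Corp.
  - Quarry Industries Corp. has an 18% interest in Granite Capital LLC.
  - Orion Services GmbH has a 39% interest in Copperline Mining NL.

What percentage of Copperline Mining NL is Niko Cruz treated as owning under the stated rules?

39.427272%

By sibling attribution (R3), Niko Cruz is treated as also owning Idris Cruz's interest in Brightpath Textiles S.p.A, giving 25% + 31% = 56%.
By sibling attribution (R3), Niko Cruz is treated as also owning Idris Cruz's interest in Silverbay Energy Co, giving 71% + 29% = 100%.
Chain via Brightpath Textiles S.p.A. → Quarry Industries Corp. → Granite Capital LLC (R1): 56% × 52% × 18% × 17% = 0.891072% of Copperline Mining NL.
Chain via Silverbay Energy Co. → Highfield Trust → Orion Services GmbH (R1): 100% × 51% × 58% × 39% = 11.5362% of Copperline Mining NL.
Direct interest in Copperline Mining NL: 27%.
Aggregating (R2): 0.891072% + 11.5362% + 27% = 39.427272%.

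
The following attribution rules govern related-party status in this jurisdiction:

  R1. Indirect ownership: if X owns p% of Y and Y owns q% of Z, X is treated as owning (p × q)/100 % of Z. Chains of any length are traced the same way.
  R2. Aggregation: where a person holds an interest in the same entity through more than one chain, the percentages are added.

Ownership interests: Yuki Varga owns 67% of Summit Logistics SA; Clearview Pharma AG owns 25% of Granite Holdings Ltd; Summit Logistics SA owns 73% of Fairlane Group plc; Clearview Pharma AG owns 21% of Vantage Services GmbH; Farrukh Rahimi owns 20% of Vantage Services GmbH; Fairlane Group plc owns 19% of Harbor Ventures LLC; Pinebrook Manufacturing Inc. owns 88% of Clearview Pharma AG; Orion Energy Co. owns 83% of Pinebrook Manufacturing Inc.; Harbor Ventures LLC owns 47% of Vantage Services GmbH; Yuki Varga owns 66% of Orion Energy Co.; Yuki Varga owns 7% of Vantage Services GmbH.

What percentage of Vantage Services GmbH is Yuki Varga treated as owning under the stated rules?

21.491007%

Chain via Summit Logistics SA → Fairlane Group plc → Harbor Ventures LLC (R1): 67% × 73% × 19% × 47% = 4.367663% of Vantage Services GmbH.
Chain via Orion Energy Co. → Pinebrook Manufacturing Inc. → Clearview Pharma AG (R1): 66% × 83% × 88% × 21% = 10.123344% of Vantage Services GmbH.
Direct interest in Vantage Services GmbH: 7%.
Aggregating (R2): 4.367663% + 10.123344% + 7% = 21.491007%.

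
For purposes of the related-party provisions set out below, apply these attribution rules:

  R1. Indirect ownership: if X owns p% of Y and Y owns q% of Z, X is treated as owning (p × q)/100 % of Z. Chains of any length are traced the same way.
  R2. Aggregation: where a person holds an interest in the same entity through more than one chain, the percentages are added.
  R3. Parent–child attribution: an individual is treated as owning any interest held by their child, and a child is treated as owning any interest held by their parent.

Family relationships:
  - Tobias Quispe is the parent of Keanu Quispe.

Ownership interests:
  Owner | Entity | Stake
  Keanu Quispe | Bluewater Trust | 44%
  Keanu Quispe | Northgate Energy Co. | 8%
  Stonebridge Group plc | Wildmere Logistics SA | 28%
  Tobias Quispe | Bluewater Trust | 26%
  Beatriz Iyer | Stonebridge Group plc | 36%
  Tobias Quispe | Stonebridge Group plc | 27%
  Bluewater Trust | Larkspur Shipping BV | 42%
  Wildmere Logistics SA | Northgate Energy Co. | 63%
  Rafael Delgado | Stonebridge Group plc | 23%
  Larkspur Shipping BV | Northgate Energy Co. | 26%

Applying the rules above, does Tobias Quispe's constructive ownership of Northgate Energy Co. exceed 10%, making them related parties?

By parent–child attribution (R3), Tobias Quispe is treated as also owning Keanu Quispe's interest in Bluewater Trust, giving 26% + 44% = 70%.
By parent–child attribution (R3), Tobias Quispe is treated as owning Keanu Quispe's 8% interest in Northgate Energy Co.
Chain via Stonebridge Group plc → Wildmere Logistics SA (R1): 27% × 28% × 63% = 4.7628% of Northgate Energy Co.
Chain via Bluewater Trust → Larkspur Shipping BV (R1): 70% × 42% × 26% = 7.644% of Northgate Energy Co.
Direct interest in Northgate Energy Co: 8%.
Aggregating (R2): 4.7628% + 7.644% + 8% = 20.4068%.
20.4068% exceeds the 10% threshold, so Tobias is a related party to Northgate Energy Co.

Yes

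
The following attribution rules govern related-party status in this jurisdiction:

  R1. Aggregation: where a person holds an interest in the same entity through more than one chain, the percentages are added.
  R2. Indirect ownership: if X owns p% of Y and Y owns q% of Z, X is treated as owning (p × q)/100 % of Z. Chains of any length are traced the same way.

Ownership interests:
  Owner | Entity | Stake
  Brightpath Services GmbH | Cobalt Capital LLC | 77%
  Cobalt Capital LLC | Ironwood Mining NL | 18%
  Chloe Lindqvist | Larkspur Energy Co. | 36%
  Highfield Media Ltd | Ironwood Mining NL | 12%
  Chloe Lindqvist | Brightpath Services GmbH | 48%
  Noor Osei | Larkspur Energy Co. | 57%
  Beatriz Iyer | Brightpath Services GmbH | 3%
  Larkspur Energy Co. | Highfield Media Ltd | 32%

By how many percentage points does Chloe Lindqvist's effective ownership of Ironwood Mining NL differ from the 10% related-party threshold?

1.9648

Chain via Larkspur Energy Co. → Highfield Media Ltd (R2): 36% × 32% × 12% = 1.3824% of Ironwood Mining NL.
Chain via Brightpath Services GmbH → Cobalt Capital LLC (R2): 48% × 77% × 18% = 6.6528% of Ironwood Mining NL.
Aggregating (R1): 1.3824% + 6.6528% = 8.0352%.
8.0352% falls short of the 10% threshold by 1.9648 percentage points.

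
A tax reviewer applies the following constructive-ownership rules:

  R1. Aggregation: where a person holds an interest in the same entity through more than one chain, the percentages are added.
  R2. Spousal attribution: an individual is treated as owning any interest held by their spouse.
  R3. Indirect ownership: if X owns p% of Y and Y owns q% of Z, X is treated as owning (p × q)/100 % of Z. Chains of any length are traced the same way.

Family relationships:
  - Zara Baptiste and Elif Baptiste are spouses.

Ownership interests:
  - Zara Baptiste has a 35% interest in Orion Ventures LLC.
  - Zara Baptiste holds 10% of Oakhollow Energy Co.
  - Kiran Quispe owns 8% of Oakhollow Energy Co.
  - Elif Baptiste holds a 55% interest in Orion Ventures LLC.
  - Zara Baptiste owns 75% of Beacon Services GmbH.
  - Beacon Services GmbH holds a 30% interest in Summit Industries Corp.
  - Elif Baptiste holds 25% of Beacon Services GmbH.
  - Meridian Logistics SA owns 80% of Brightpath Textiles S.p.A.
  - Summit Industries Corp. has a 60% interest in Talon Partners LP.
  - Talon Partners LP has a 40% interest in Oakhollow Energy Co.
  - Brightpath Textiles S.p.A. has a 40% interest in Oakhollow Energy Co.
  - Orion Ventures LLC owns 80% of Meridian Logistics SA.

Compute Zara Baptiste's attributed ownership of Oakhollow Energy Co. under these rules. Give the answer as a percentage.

By spousal attribution (R2), Zara Baptiste is treated as also owning Elif Baptiste's interest in Beacon Services GmbH, giving 75% + 25% = 100%.
By spousal attribution (R2), Zara Baptiste is treated as also owning Elif Baptiste's interest in Orion Ventures LLC, giving 35% + 55% = 90%.
Chain via Beacon Services GmbH → Summit Industries Corp. → Talon Partners LP (R3): 100% × 30% × 60% × 40% = 7.2% of Oakhollow Energy Co.
Chain via Orion Ventures LLC → Meridian Logistics SA → Brightpath Textiles S.p.A. (R3): 90% × 80% × 80% × 40% = 23.04% of Oakhollow Energy Co.
Direct interest in Oakhollow Energy Co: 10%.
Aggregating (R1): 7.2% + 23.04% + 10% = 40.24%.

40.24%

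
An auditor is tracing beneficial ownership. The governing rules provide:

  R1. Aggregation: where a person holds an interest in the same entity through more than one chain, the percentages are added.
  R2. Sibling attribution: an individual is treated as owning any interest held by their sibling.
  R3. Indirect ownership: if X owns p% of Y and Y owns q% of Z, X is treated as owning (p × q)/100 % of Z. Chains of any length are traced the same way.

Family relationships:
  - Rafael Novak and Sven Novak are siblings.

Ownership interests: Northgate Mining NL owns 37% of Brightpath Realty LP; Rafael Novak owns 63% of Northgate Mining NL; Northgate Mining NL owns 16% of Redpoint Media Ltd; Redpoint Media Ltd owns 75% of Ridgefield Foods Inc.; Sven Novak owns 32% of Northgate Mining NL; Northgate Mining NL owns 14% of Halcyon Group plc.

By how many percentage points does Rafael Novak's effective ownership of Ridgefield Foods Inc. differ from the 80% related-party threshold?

By sibling attribution (R2), Rafael Novak is treated as also owning Sven Novak's interest in Northgate Mining NL, giving 63% + 32% = 95%.
Chain via Northgate Mining NL → Redpoint Media Ltd (R3): 95% × 16% × 75% = 11.4% of Ridgefield Foods Inc.
11.4% falls short of the 80% threshold by 68.6 percentage points.

68.6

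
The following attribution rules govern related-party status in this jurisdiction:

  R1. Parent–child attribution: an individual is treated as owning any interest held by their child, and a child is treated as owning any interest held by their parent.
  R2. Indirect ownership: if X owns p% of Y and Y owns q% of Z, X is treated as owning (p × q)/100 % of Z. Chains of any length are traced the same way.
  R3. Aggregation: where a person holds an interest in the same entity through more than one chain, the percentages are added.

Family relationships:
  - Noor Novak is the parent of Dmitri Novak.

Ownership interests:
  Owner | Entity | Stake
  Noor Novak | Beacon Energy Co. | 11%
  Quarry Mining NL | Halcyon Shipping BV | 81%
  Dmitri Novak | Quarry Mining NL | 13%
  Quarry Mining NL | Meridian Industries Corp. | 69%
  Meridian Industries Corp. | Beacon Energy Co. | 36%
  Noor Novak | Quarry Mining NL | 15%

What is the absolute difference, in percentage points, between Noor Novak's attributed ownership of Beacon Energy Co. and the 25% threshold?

By parent–child attribution (R1), Noor Novak is treated as also owning Dmitri Novak's interest in Quarry Mining NL, giving 15% + 13% = 28%.
Chain via Quarry Mining NL → Meridian Industries Corp. (R2): 28% × 69% × 36% = 6.9552% of Beacon Energy Co.
Direct interest in Beacon Energy Co: 11%.
Aggregating (R3): 6.9552% + 11% = 17.9552%.
17.9552% falls short of the 25% threshold by 7.0448 percentage points.

7.0448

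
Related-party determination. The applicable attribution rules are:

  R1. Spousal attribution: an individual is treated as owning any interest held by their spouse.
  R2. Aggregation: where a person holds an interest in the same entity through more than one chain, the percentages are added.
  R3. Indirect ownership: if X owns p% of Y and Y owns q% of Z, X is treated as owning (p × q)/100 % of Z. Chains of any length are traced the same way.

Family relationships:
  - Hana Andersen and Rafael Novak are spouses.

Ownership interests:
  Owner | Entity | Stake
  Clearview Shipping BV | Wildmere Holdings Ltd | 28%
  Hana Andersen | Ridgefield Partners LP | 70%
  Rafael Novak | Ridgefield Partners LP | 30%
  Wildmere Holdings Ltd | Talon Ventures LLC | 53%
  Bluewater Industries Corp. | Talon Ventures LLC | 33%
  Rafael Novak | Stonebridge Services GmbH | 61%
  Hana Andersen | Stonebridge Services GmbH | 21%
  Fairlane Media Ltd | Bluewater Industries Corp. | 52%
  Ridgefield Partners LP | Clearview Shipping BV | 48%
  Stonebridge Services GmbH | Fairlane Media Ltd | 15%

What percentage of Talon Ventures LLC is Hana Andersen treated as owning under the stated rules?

By spousal attribution (R1), Hana Andersen is treated as also owning Rafael Novak's interest in Stonebridge Services GmbH, giving 21% + 61% = 82%.
By spousal attribution (R1), Hana Andersen is treated as also owning Rafael Novak's interest in Ridgefield Partners LP, giving 70% + 30% = 100%.
Chain via Stonebridge Services GmbH → Fairlane Media Ltd → Bluewater Industries Corp. (R3): 82% × 15% × 52% × 33% = 2.11068% of Talon Ventures LLC.
Chain via Ridgefield Partners LP → Clearview Shipping BV → Wildmere Holdings Ltd (R3): 100% × 48% × 28% × 53% = 7.1232% of Talon Ventures LLC.
Aggregating (R2): 2.11068% + 7.1232% = 9.23388%.

9.23388%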